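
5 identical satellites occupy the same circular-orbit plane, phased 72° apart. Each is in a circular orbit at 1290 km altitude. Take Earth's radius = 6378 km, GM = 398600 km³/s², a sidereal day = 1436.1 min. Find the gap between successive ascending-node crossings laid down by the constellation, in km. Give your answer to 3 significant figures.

622 km

Semi-major axis a = 6378 + 1290 = 7668 km. Period T = 2π√(a³/μ) = 2π√(7668³/398600) = 6682.4 s = 111.37 min.
Single-satellite node shift = (6682.4/86166) × 360° = 27.92°.
With 5 satellites evenly phased, successive equator crossings are 27.92/5 = 5.584° apart.
That is 5.584 × 111.3 = 622 km at the equator.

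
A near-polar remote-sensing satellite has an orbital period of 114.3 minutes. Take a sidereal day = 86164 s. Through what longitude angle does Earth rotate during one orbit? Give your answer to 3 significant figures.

28.7°

T = 114.3 min = 6858.0 s.
During one orbit Earth rotates (6858.0 / 86164) × 360° = 28.65°.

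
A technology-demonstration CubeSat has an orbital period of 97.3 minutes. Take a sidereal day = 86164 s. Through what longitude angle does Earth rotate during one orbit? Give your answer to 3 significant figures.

T = 97.3 min = 5838.0 s.
During one orbit Earth rotates (5838.0 / 86164) × 360° = 24.39°.

24.4°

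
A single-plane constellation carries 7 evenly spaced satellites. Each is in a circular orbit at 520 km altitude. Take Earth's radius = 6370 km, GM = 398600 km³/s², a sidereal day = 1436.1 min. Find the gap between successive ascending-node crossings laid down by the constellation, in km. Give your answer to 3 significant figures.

378 km

Semi-major axis a = 6370 + 520 = 6890 km. Period T = 2π√(a³/μ) = 2π√(6890³/398600) = 5691.7 s = 94.86 min.
Single-satellite node shift = (5691.7/86166) × 360° = 23.78°.
With 7 satellites evenly phased, successive equator crossings are 23.78/7 = 3.397° apart.
That is 3.397 × 111.2 = 378 km at the equator.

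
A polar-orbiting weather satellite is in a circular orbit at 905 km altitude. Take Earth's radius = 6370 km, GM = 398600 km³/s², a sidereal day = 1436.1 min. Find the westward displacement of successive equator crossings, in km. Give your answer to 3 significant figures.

Semi-major axis a = 6370 + 905 = 7275 km. Period T = 2π√(a³/μ) = 2π√(7275³/398600) = 6175.3 s = 102.92 min.
During one orbit Earth rotates (6175.3 / 86166) × 360° = 25.80°.
At the equator that is 25.80° × (2π·6370/360) km/° = 25.80 × 111.2 = 2868 km.

2870 km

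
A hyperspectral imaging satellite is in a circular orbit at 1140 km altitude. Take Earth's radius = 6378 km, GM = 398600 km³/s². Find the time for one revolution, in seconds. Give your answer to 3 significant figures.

Semi-major axis a = 6378 + 1140 = 7518 km. Period T = 2π√(a³/μ) = 2π√(7518³/398600) = 6487.3 s = 108.12 min.

6490 seconds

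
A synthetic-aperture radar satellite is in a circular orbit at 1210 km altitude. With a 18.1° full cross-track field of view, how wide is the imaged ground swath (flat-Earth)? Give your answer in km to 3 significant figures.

Half-angle = 18.1°/2 = 9.05°.
Swath width ≈ 2h·tan(θ/2) = 2 × 1210 × tan(9.05°) = 385.5 km.

385 km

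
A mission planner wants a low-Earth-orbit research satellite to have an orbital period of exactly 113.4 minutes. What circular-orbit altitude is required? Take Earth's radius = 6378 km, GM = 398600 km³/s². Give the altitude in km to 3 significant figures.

1380 km

T = 113.4 min = 6804.0 s.
From T = 2π√(a³/μ): a = (μ T²/4π²)^(1/3) = (398600 × 6804.0² / 4π²)^(1/3) = 7761 km.
Altitude h = a − R = 7761 − 6378 = 1383 km.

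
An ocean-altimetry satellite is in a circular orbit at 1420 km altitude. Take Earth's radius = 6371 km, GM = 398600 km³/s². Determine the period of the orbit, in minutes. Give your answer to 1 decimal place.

Semi-major axis a = 6371 + 1420 = 7791 km. Period T = 2π√(a³/μ) = 2π√(7791³/398600) = 6843.9 s = 114.06 min.

114.1 min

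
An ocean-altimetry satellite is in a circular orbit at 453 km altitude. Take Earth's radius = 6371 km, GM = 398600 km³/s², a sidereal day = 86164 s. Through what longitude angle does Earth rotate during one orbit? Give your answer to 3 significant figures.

Semi-major axis a = 6371 + 453 = 6824 km. Period T = 2π√(a³/μ) = 2π√(6824³/398600) = 5610.1 s = 93.50 min.
During one orbit Earth rotates (5610.1 / 86164) × 360° = 23.44°.

23.4°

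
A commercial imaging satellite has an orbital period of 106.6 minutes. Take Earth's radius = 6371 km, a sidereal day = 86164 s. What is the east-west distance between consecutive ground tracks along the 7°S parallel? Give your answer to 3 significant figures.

2950 km

T = 106.6 min = 6396.0 s.
Node shift per orbit = (6396.0/86164) × 360° = 26.72°.
Equatorial spacing = 26.72 × 111.2 km/° = 2971 km.
At 7° latitude, spacing = 2971 × cos(7°) = 2949 km.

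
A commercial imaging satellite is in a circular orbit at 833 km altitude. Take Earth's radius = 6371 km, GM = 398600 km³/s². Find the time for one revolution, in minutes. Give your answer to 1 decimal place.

Semi-major axis a = 6371 + 833 = 7204 km. Period T = 2π√(a³/μ) = 2π√(7204³/398600) = 6085.2 s = 101.42 min.

101.4 min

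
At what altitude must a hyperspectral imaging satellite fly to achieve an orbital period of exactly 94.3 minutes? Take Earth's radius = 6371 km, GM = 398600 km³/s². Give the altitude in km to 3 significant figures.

492 km

T = 94.3 min = 5658.0 s.
From T = 2π√(a³/μ): a = (μ T²/4π²)^(1/3) = (398600 × 5658.0² / 4π²)^(1/3) = 6863 km.
Altitude h = a − R = 6863 − 6371 = 492 km.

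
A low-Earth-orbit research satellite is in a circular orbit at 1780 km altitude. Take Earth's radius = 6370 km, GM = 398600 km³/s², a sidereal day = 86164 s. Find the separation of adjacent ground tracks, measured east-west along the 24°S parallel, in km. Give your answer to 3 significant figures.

Semi-major axis a = 6370 + 1780 = 8150 km. Period T = 2π√(a³/μ) = 2π√(8150³/398600) = 7322.3 s = 122.04 min.
Node shift per orbit = (7322.3/86164) × 360° = 30.59°.
Equatorial spacing = 30.59 × 111.2 km/° = 3401 km.
At 24° latitude, spacing = 3401 × cos(24°) = 3107 km.

3110 km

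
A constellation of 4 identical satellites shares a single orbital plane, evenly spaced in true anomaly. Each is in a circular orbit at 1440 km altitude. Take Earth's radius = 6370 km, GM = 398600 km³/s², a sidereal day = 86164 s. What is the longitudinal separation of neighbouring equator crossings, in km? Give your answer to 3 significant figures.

Semi-major axis a = 6370 + 1440 = 7810 km. Period T = 2π√(a³/μ) = 2π√(7810³/398600) = 6868.9 s = 114.48 min.
Single-satellite node shift = (6868.9/86164) × 360° = 28.70°.
With 4 satellites evenly phased, successive equator crossings are 28.70/4 = 7.175° apart.
That is 7.175 × 111.2 = 798 km at the equator.

798 km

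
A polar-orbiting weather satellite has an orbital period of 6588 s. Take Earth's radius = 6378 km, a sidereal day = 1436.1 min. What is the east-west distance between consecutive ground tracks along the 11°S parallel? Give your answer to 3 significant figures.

3010 km

Node shift per orbit = (6588.0/86166) × 360° = 27.52°.
Equatorial spacing = 27.52 × 111.3 km/° = 3064 km.
At 11° latitude, spacing = 3064 × cos(11°) = 3008 km.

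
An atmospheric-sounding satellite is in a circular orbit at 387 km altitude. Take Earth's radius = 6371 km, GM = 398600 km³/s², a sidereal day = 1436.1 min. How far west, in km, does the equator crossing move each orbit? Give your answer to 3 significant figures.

Semi-major axis a = 6371 + 387 = 6758 km. Period T = 2π√(a³/μ) = 2π√(6758³/398600) = 5528.9 s = 92.15 min.
During one orbit Earth rotates (5528.9 / 86166) × 360° = 23.10°.
At the equator that is 23.10° × (2π·6371/360) km/° = 23.10 × 111.2 = 2569 km.

2570 km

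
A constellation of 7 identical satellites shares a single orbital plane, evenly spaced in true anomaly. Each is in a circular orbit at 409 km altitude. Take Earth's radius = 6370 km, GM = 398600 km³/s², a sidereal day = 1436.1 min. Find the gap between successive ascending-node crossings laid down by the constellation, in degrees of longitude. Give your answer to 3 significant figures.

Semi-major axis a = 6370 + 409 = 6779 km. Period T = 2π√(a³/μ) = 2π√(6779³/398600) = 5554.7 s = 92.58 min.
Single-satellite node shift = (5554.7/86166) × 360° = 23.21°.
With 7 satellites evenly phased, successive equator crossings are 23.21/7 = 3.315° apart.

3.32°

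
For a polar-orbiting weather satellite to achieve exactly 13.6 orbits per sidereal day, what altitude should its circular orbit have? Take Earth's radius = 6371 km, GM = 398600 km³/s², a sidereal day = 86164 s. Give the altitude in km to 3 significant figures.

1030 km

Required period T = 86164 / 13.6 = 6335.6 s.
From T = 2π√(a³/μ): a = (μ T²/4π²)^(1/3) = (398600 × 6335.6² / 4π²)^(1/3) = 7400 km.
Altitude h = a − R = 7400 − 6371 = 1029 km.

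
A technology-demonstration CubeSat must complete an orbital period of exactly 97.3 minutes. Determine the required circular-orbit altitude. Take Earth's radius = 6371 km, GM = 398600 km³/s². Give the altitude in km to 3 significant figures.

637 km

T = 97.3 min = 5838.0 s.
From T = 2π√(a³/μ): a = (μ T²/4π²)^(1/3) = (398600 × 5838.0² / 4π²)^(1/3) = 7008 km.
Altitude h = a − R = 7008 − 6371 = 637 km.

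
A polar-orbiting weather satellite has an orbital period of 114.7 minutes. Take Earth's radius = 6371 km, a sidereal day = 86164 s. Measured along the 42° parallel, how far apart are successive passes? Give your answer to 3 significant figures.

T = 114.7 min = 6882.0 s.
Node shift per orbit = (6882.0/86164) × 360° = 28.75°.
Equatorial spacing = 28.75 × 111.2 km/° = 3197 km.
At 42° latitude, spacing = 3197 × cos(42°) = 2376 km.

2380 km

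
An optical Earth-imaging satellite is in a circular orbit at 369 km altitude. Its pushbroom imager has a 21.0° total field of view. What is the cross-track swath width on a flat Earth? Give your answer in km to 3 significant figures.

137 km

Half-angle = 21.0°/2 = 10.5°.
Swath width ≈ 2h·tan(θ/2) = 2 × 369 × tan(10.5°) = 136.8 km.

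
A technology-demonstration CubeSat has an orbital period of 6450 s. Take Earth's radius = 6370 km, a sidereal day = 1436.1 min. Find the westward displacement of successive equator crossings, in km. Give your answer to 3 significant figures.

3000 km

During one orbit Earth rotates (6450.0 / 86166) × 360° = 26.95°.
At the equator that is 26.95° × (2π·6370/360) km/° = 26.95 × 111.2 = 2996 km.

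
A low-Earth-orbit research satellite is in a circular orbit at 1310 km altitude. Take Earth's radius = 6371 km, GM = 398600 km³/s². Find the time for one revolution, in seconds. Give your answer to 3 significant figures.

6700 seconds

Semi-major axis a = 6371 + 1310 = 7681 km. Period T = 2π√(a³/μ) = 2π√(7681³/398600) = 6699.4 s = 111.66 min.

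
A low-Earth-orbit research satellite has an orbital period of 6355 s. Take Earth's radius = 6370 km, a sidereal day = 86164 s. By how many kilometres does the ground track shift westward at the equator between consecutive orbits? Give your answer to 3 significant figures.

During one orbit Earth rotates (6355.0 / 86164) × 360° = 26.55°.
At the equator that is 26.55° × (2π·6370/360) km/° = 26.55 × 111.2 = 2952 km.

2950 km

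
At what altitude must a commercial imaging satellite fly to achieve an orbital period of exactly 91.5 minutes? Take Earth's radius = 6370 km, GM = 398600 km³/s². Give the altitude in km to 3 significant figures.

T = 91.5 min = 5490.0 s.
From T = 2π√(a³/μ): a = (μ T²/4π²)^(1/3) = (398600 × 5490.0² / 4π²)^(1/3) = 6726 km.
Altitude h = a − R = 6726 − 6370 = 356 km.

356 km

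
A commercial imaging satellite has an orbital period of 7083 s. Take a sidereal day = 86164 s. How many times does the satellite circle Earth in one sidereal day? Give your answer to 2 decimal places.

Orbits per sidereal day = 86164 / 7083.0 = 12.165.

12.16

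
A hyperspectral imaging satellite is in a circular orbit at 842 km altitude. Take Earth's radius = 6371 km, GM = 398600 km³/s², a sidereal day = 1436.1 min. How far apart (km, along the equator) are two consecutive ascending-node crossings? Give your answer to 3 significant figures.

Semi-major axis a = 6371 + 842 = 7213 km. Period T = 2π√(a³/μ) = 2π√(7213³/398600) = 6096.6 s = 101.61 min.
During one orbit Earth rotates (6096.6 / 86166) × 360° = 25.47°.
At the equator that is 25.47° × (2π·6371/360) km/° = 25.47 × 111.2 = 2832 km.

2830 km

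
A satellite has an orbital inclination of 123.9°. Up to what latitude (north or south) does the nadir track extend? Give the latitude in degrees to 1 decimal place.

56.1°

Retrograde orbit: the ground track reaches ±(180° − i) = ±(180 − 123.9) = ±56.1°.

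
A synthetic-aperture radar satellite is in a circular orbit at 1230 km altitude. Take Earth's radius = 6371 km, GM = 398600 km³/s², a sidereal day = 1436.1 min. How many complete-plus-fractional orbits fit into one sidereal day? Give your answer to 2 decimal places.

13.07

Semi-major axis a = 6371 + 1230 = 7601 km. Period T = 2π√(a³/μ) = 2π√(7601³/398600) = 6595.0 s = 109.92 min.
Orbits per sidereal day = 86166 / 6595.0 = 13.065.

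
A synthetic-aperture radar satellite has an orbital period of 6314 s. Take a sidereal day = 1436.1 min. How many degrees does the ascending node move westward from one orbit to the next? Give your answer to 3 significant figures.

During one orbit Earth rotates (6314.0 / 86166) × 360° = 26.38°.

26.4°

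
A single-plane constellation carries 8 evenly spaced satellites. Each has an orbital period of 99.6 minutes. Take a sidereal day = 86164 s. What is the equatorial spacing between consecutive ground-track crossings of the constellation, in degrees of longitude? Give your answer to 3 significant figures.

T = 99.6 min = 5976.0 s.
Single-satellite node shift = (5976.0/86164) × 360° = 24.97°.
With 8 satellites evenly phased, successive equator crossings are 24.97/8 = 3.121° apart.

3.12°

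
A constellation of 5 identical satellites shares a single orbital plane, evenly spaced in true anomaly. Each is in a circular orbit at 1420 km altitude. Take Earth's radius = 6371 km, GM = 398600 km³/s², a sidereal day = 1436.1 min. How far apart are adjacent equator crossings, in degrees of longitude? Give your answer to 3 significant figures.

5.72°

Semi-major axis a = 6371 + 1420 = 7791 km. Period T = 2π√(a³/μ) = 2π√(7791³/398600) = 6843.9 s = 114.06 min.
Single-satellite node shift = (6843.9/86166) × 360° = 28.59°.
With 5 satellites evenly phased, successive equator crossings are 28.59/5 = 5.719° apart.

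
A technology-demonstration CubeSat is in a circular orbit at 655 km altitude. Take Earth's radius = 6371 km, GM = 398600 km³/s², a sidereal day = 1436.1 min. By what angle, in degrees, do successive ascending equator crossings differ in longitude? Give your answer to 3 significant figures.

24.5°

Semi-major axis a = 6371 + 655 = 7026 km. Period T = 2π√(a³/μ) = 2π√(7026³/398600) = 5861.0 s = 97.68 min.
During one orbit Earth rotates (5861.0 / 86166) × 360° = 24.49°.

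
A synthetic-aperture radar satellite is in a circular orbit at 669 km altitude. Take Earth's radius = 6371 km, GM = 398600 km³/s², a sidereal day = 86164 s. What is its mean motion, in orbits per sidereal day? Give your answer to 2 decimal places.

Semi-major axis a = 6371 + 669 = 7040 km. Period T = 2π√(a³/μ) = 2π√(7040³/398600) = 5878.5 s = 97.98 min.
Orbits per sidereal day = 86164 / 5878.5 = 14.657.

14.66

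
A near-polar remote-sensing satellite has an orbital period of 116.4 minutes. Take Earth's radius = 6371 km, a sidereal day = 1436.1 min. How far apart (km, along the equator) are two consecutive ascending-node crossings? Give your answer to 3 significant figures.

T = 116.4 min = 6984.0 s.
During one orbit Earth rotates (6984.0 / 86166) × 360° = 29.18°.
At the equator that is 29.18° × (2π·6371/360) km/° = 29.18 × 111.2 = 3245 km.

3240 km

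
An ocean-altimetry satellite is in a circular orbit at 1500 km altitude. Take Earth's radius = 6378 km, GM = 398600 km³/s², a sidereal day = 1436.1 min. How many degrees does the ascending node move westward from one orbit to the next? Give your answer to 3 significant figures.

29.1°

Semi-major axis a = 6378 + 1500 = 7878 km. Period T = 2π√(a³/μ) = 2π√(7878³/398600) = 6958.8 s = 115.98 min.
During one orbit Earth rotates (6958.8 / 86166) × 360° = 29.07°.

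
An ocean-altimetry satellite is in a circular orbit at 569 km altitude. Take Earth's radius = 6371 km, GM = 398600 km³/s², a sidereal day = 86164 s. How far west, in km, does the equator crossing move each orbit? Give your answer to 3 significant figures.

2670 km

Semi-major axis a = 6371 + 569 = 6940 km. Period T = 2π√(a³/μ) = 2π√(6940³/398600) = 5753.7 s = 95.90 min.
During one orbit Earth rotates (5753.7 / 86164) × 360° = 24.04°.
At the equator that is 24.04° × (2π·6371/360) km/° = 24.04 × 111.2 = 2673 km.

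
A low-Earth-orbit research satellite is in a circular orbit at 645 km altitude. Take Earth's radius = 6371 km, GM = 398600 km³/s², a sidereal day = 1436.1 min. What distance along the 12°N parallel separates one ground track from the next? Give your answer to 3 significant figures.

2660 km

Semi-major axis a = 6371 + 645 = 7016 km. Period T = 2π√(a³/μ) = 2π√(7016³/398600) = 5848.5 s = 97.48 min.
Node shift per orbit = (5848.5/86166) × 360° = 24.43°.
Equatorial spacing = 24.43 × 111.2 km/° = 2717 km.
At 12° latitude, spacing = 2717 × cos(12°) = 2658 km.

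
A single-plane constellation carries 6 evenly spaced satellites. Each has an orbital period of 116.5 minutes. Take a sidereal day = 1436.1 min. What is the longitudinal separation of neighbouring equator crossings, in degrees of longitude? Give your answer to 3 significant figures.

4.87°

T = 116.5 min = 6990.0 s.
Single-satellite node shift = (6990.0/86166) × 360° = 29.20°.
With 6 satellites evenly phased, successive equator crossings are 29.20/6 = 4.867° apart.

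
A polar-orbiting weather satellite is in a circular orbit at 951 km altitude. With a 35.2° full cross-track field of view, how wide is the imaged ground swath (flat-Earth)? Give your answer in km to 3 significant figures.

603 km

Half-angle = 35.2°/2 = 17.6°.
Swath width ≈ 2h·tan(θ/2) = 2 × 951 × tan(17.6°) = 603.3 km.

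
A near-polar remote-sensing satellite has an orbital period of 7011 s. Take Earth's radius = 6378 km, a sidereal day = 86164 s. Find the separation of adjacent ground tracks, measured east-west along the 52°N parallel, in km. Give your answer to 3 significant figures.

2010 km

Node shift per orbit = (7011.0/86164) × 360° = 29.29°.
Equatorial spacing = 29.29 × 111.3 km/° = 3261 km.
At 52° latitude, spacing = 3261 × cos(52°) = 2008 km.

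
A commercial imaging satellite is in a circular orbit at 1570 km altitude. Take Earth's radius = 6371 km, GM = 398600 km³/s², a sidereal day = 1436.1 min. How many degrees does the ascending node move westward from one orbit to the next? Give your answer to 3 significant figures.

29.4°

Semi-major axis a = 6371 + 1570 = 7941 km. Period T = 2π√(a³/μ) = 2π√(7941³/398600) = 7042.5 s = 117.37 min.
During one orbit Earth rotates (7042.5 / 86166) × 360° = 29.42°.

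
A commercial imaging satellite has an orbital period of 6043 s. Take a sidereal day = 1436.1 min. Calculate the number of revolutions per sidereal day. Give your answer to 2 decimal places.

14.26

Orbits per sidereal day = 86166 / 6043.0 = 14.259.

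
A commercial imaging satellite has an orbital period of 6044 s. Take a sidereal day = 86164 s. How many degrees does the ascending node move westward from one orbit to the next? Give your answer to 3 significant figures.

During one orbit Earth rotates (6044.0 / 86164) × 360° = 25.25°.

25.3°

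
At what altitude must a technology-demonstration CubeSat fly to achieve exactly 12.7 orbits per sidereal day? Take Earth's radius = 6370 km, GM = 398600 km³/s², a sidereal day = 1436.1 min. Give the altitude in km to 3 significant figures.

1380 km

Required period T = 86166 / 12.7 = 6784.7 s.
From T = 2π√(a³/μ): a = (μ T²/4π²)^(1/3) = (398600 × 6784.7² / 4π²)^(1/3) = 7746 km.
Altitude h = a − R = 7746 − 6370 = 1376 km.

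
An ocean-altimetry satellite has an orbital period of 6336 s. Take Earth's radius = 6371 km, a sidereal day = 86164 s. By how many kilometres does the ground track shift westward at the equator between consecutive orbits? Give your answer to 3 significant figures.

2940 km

During one orbit Earth rotates (6336.0 / 86164) × 360° = 26.47°.
At the equator that is 26.47° × (2π·6371/360) km/° = 26.47 × 111.2 = 2944 km.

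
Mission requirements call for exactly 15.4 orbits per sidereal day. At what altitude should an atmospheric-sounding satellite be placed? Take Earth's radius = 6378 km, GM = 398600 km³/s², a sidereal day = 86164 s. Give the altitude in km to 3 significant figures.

Required period T = 86164 / 15.4 = 5595.1 s.
From T = 2π√(a³/μ): a = (μ T²/4π²)^(1/3) = (398600 × 5595.1² / 4π²)^(1/3) = 6812 km.
Altitude h = a − R = 6812 − 6378 = 434 km.

434 km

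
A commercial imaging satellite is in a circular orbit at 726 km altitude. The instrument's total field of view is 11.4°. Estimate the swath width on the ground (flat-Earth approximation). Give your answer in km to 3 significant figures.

Half-angle = 11.4°/2 = 5.7°.
Swath width ≈ 2h·tan(θ/2) = 2 × 726 × tan(5.7°) = 144.9 km.

145 km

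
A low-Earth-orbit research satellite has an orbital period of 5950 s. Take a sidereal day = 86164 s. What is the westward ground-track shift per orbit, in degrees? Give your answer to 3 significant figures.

During one orbit Earth rotates (5950.0 / 86164) × 360° = 24.86°.

24.9°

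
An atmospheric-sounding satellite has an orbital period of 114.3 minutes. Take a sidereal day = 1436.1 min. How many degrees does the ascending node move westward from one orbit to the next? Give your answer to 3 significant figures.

T = 114.3 min = 6858.0 s.
During one orbit Earth rotates (6858.0 / 86166) × 360° = 28.65°.

28.7°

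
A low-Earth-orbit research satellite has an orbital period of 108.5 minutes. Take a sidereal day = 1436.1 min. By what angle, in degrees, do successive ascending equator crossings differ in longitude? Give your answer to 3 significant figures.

T = 108.5 min = 6510.0 s.
During one orbit Earth rotates (6510.0 / 86166) × 360° = 27.20°.

27.2°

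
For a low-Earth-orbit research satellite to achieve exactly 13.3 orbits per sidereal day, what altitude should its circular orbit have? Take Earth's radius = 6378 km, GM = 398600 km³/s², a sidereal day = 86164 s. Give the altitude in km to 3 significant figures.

1130 km

Required period T = 86164 / 13.3 = 6478.5 s.
From T = 2π√(a³/μ): a = (μ T²/4π²)^(1/3) = (398600 × 6478.5² / 4π²)^(1/3) = 7511 km.
Altitude h = a − R = 7511 − 6378 = 1133 km.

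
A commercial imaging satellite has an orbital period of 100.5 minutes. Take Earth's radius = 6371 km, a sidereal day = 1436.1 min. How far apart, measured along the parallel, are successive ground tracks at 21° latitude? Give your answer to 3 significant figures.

T = 100.5 min = 6030.0 s.
Node shift per orbit = (6030.0/86166) × 360° = 25.19°.
Equatorial spacing = 25.19 × 111.2 km/° = 2801 km.
At 21° latitude, spacing = 2801 × cos(21°) = 2615 km.

2620 km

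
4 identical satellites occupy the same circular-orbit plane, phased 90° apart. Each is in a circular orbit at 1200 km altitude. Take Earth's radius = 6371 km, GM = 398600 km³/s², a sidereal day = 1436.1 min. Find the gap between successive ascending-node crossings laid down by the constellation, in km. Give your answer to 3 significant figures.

Semi-major axis a = 6371 + 1200 = 7571 km. Period T = 2π√(a³/μ) = 2π√(7571³/398600) = 6556.0 s = 109.27 min.
Single-satellite node shift = (6556.0/86166) × 360° = 27.39°.
With 4 satellites evenly phased, successive equator crossings are 27.39/4 = 6.848° apart.
That is 6.848 × 111.2 = 761 km at the equator.

761 km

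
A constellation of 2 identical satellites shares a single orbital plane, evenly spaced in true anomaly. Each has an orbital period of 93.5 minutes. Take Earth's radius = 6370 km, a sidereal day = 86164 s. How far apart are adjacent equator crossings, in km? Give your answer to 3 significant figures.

1300 km

T = 93.5 min = 5610.0 s.
Single-satellite node shift = (5610.0/86164) × 360° = 23.44°.
With 2 satellites evenly phased, successive equator crossings are 23.44/2 = 11.720° apart.
That is 11.720 × 111.2 = 1303 km at the equator.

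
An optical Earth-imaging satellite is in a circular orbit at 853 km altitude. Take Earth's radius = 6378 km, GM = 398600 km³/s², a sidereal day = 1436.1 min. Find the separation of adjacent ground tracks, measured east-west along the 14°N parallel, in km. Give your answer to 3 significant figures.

Semi-major axis a = 6378 + 853 = 7231 km. Period T = 2π√(a³/μ) = 2π√(7231³/398600) = 6119.4 s = 101.99 min.
Node shift per orbit = (6119.4/86166) × 360° = 25.57°.
Equatorial spacing = 25.57 × 111.3 km/° = 2846 km.
At 14° latitude, spacing = 2846 × cos(14°) = 2761 km.

2760 km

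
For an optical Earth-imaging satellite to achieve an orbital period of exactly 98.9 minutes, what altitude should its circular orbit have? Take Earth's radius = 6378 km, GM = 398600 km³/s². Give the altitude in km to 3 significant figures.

706 km

T = 98.9 min = 5934.0 s.
From T = 2π√(a³/μ): a = (μ T²/4π²)^(1/3) = (398600 × 5934.0² / 4π²)^(1/3) = 7084 km.
Altitude h = a − R = 7084 − 6378 = 706 km.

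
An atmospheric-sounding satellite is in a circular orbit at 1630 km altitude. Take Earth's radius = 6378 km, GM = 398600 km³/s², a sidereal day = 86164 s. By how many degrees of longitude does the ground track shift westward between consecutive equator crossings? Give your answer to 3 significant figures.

29.8°

Semi-major axis a = 6378 + 1630 = 8008 km. Period T = 2π√(a³/μ) = 2π√(8008³/398600) = 7131.8 s = 118.86 min.
During one orbit Earth rotates (7131.8 / 86164) × 360° = 29.80°.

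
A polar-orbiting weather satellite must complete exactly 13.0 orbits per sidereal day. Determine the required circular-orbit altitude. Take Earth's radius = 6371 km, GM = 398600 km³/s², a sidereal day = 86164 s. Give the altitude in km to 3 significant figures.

Required period T = 86164 / 13.0 = 6628.0 s.
From T = 2π√(a³/μ): a = (μ T²/4π²)^(1/3) = (398600 × 6628.0² / 4π²)^(1/3) = 7626 km.
Altitude h = a − R = 7626 − 6371 = 1255 km.

1260 km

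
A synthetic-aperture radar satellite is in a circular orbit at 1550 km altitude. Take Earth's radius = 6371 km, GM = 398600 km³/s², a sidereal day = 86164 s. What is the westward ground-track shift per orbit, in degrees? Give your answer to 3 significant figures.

29.3°

Semi-major axis a = 6371 + 1550 = 7921 km. Period T = 2π√(a³/μ) = 2π√(7921³/398600) = 7015.9 s = 116.93 min.
During one orbit Earth rotates (7015.9 / 86164) × 360° = 29.31°.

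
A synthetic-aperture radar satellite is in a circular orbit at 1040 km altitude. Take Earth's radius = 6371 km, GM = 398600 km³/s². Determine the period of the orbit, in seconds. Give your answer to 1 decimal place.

Semi-major axis a = 6371 + 1040 = 7411 km. Period T = 2π√(a³/μ) = 2π√(7411³/398600) = 6349.3 s = 105.82 min.

6349.3 seconds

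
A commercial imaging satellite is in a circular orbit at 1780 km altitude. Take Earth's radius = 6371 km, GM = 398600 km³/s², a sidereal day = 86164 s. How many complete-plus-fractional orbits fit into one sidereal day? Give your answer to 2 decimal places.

11.77

Semi-major axis a = 6371 + 1780 = 8151 km. Period T = 2π√(a³/μ) = 2π√(8151³/398600) = 7323.6 s = 122.06 min.
Orbits per sidereal day = 86164 / 7323.6 = 11.765.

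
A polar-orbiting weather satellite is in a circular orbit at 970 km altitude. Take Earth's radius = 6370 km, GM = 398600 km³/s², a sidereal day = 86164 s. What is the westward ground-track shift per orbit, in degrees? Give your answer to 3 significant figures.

Semi-major axis a = 6370 + 970 = 7340 km. Period T = 2π√(a³/μ) = 2π√(7340³/398600) = 6258.3 s = 104.30 min.
During one orbit Earth rotates (6258.3 / 86164) × 360° = 26.15°.

26.1°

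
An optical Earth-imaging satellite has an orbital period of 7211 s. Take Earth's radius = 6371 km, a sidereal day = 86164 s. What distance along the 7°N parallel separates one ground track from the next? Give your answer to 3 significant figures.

3330 km

Node shift per orbit = (7211.0/86164) × 360° = 30.13°.
Equatorial spacing = 30.13 × 111.2 km/° = 3350 km.
At 7° latitude, spacing = 3350 × cos(7°) = 3325 km.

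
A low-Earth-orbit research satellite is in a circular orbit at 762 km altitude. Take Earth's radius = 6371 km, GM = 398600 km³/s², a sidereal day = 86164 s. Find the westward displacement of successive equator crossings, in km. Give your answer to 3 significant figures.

2790 km

Semi-major axis a = 6371 + 762 = 7133 km. Period T = 2π√(a³/μ) = 2π√(7133³/398600) = 5995.4 s = 99.92 min.
During one orbit Earth rotates (5995.4 / 86164) × 360° = 25.05°.
At the equator that is 25.05° × (2π·6371/360) km/° = 25.05 × 111.2 = 2785 km.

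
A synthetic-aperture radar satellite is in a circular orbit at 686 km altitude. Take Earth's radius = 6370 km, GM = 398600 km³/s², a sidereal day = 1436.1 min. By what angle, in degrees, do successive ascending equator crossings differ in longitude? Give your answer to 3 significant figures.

24.6°

Semi-major axis a = 6370 + 686 = 7056 km. Period T = 2π√(a³/μ) = 2π√(7056³/398600) = 5898.6 s = 98.31 min.
During one orbit Earth rotates (5898.6 / 86166) × 360° = 24.64°.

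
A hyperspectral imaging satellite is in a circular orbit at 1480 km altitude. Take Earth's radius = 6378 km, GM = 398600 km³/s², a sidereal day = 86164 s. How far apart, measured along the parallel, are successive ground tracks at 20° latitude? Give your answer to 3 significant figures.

Semi-major axis a = 6378 + 1480 = 7858 km. Period T = 2π√(a³/μ) = 2π√(7858³/398600) = 6932.3 s = 115.54 min.
Node shift per orbit = (6932.3/86164) × 360° = 28.96°.
Equatorial spacing = 28.96 × 111.3 km/° = 3224 km.
At 20° latitude, spacing = 3224 × cos(20°) = 3030 km.

3030 km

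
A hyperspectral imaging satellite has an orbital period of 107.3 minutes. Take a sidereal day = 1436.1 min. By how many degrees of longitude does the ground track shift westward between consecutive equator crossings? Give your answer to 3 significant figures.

26.9°

T = 107.3 min = 6438.0 s.
During one orbit Earth rotates (6438.0 / 86166) × 360° = 26.90°.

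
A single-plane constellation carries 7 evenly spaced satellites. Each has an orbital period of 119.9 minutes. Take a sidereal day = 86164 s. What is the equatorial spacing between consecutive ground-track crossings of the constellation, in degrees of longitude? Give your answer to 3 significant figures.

4.29°

T = 119.9 min = 7194.0 s.
Single-satellite node shift = (7194.0/86164) × 360° = 30.06°.
With 7 satellites evenly phased, successive equator crossings are 30.06/7 = 4.294° apart.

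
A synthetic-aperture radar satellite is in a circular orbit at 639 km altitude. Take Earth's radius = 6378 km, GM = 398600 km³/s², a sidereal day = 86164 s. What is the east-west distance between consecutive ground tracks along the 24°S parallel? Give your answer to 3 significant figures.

2490 km

Semi-major axis a = 6378 + 639 = 7017 km. Period T = 2π√(a³/μ) = 2π√(7017³/398600) = 5849.8 s = 97.50 min.
Node shift per orbit = (5849.8/86164) × 360° = 24.44°.
Equatorial spacing = 24.44 × 111.3 km/° = 2721 km.
At 24° latitude, spacing = 2721 × cos(24°) = 2485 km.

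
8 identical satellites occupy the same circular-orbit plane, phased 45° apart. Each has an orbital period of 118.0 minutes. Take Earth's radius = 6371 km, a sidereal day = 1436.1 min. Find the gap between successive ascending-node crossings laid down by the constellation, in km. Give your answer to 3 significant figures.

T = 118.0 min = 7080.0 s.
Single-satellite node shift = (7080.0/86166) × 360° = 29.58°.
With 8 satellites evenly phased, successive equator crossings are 29.58/8 = 3.698° apart.
That is 3.698 × 111.2 = 411 km at the equator.

411 km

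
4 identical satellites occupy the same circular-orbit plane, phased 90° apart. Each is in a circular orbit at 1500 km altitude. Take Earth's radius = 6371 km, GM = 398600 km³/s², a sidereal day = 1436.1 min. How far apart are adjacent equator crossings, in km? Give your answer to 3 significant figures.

Semi-major axis a = 6371 + 1500 = 7871 km. Period T = 2π√(a³/μ) = 2π√(7871³/398600) = 6949.5 s = 115.83 min.
Single-satellite node shift = (6949.5/86166) × 360° = 29.04°.
With 4 satellites evenly phased, successive equator crossings are 29.04/4 = 7.259° apart.
That is 7.259 × 111.2 = 807 km at the equator.

807 km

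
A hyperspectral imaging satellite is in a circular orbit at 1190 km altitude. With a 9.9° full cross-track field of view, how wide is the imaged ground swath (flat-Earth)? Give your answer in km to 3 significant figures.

Half-angle = 9.9°/2 = 4.95°.
Swath width ≈ 2h·tan(θ/2) = 2 × 1190 × tan(4.95°) = 206.1 km.

206 km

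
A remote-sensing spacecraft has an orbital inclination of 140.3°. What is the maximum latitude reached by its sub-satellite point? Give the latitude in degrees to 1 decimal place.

Retrograde orbit: the ground track reaches ±(180° − i) = ±(180 − 140.3) = ±39.7°.

39.7°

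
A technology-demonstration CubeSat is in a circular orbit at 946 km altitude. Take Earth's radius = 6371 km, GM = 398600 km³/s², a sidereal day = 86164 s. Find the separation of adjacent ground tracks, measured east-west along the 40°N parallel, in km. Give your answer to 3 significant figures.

Semi-major axis a = 6371 + 946 = 7317 km. Period T = 2π√(a³/μ) = 2π√(7317³/398600) = 6228.9 s = 103.81 min.
Node shift per orbit = (6228.9/86164) × 360° = 26.02°.
Equatorial spacing = 26.02 × 111.2 km/° = 2894 km.
At 40° latitude, spacing = 2894 × cos(40°) = 2217 km.

2220 km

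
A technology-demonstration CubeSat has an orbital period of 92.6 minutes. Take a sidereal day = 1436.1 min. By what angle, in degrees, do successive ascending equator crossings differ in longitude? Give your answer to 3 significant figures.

23.2°

T = 92.6 min = 5556.0 s.
During one orbit Earth rotates (5556.0 / 86166) × 360° = 23.21°.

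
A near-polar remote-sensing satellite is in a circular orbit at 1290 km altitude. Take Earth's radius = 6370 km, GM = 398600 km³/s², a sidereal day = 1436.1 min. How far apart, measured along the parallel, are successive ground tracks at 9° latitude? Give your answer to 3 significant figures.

Semi-major axis a = 6370 + 1290 = 7660 km. Period T = 2π√(a³/μ) = 2π√(7660³/398600) = 6672.0 s = 111.20 min.
Node shift per orbit = (6672.0/86166) × 360° = 27.88°.
Equatorial spacing = 27.88 × 111.2 km/° = 3099 km.
At 9° latitude, spacing = 3099 × cos(9°) = 3061 km.

3060 km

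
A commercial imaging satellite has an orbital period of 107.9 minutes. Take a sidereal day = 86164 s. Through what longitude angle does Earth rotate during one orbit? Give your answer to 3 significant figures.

27.0°

T = 107.9 min = 6474.0 s.
During one orbit Earth rotates (6474.0 / 86164) × 360° = 27.05°.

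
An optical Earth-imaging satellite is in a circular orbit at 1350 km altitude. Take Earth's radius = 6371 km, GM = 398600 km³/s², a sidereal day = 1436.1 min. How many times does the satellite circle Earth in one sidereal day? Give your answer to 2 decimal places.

12.76

Semi-major axis a = 6371 + 1350 = 7721 km. Period T = 2π√(a³/μ) = 2π√(7721³/398600) = 6751.8 s = 112.53 min.
Orbits per sidereal day = 86166 / 6751.8 = 12.762.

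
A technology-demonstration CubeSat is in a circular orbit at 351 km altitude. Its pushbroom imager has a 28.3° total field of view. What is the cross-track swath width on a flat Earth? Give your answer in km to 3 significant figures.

Half-angle = 28.3°/2 = 14.15°.
Swath width ≈ 2h·tan(θ/2) = 2 × 351 × tan(14.15°) = 177.0 km.

177 km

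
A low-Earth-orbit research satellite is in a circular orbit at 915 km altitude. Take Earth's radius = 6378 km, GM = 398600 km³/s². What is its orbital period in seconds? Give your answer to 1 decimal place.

6198.3 seconds

Semi-major axis a = 6378 + 915 = 7293 km. Period T = 2π√(a³/μ) = 2π√(7293³/398600) = 6198.3 s = 103.30 min.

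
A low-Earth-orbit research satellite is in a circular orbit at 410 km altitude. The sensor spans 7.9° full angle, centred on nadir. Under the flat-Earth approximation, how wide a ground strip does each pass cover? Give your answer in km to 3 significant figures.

Half-angle = 7.9°/2 = 3.95°.
Swath width ≈ 2h·tan(θ/2) = 2 × 410 × tan(3.95°) = 56.6 km.

56.6 km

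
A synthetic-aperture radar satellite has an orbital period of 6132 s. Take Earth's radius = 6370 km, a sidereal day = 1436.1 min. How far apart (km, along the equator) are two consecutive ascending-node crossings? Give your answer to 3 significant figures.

During one orbit Earth rotates (6132.0 / 86166) × 360° = 25.62°.
At the equator that is 25.62° × (2π·6370/360) km/° = 25.62 × 111.2 = 2848 km.

2850 km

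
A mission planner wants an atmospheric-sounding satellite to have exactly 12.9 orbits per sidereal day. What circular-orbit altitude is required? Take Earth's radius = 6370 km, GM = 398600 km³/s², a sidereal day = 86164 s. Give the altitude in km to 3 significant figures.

1300 km

Required period T = 86164 / 12.9 = 6679.4 s.
From T = 2π√(a³/μ): a = (μ T²/4π²)^(1/3) = (398600 × 6679.4² / 4π²)^(1/3) = 7666 km.
Altitude h = a − R = 7666 − 6370 = 1296 km.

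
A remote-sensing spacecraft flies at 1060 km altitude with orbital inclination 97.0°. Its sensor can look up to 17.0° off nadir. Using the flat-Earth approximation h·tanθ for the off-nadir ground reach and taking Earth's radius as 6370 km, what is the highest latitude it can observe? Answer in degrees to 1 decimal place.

Retrograde orbit: the ground track reaches ±(180° − i) = ±(180 − 97.0) = ±83.0°.
Sensor half-swath on the ground ≈ 1060·tan(17.0°) = 324 km = 2.91° of latitude.
Maximum observable latitude ≈ 83.0 + 2.91 = 85.9°.

85.9°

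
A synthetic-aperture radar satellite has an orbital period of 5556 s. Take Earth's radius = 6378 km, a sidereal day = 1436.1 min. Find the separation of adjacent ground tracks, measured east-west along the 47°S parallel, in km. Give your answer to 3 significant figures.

1760 km

Node shift per orbit = (5556.0/86166) × 360° = 23.21°.
Equatorial spacing = 23.21 × 111.3 km/° = 2584 km.
At 47° latitude, spacing = 2584 × cos(47°) = 1762 km.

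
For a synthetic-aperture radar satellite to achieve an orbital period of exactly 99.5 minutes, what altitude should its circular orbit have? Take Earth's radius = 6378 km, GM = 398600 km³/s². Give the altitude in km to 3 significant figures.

T = 99.5 min = 5970.0 s.
From T = 2π√(a³/μ): a = (μ T²/4π²)^(1/3) = (398600 × 5970.0² / 4π²)^(1/3) = 7113 km.
Altitude h = a − R = 7113 − 6378 = 735 km.

735 km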